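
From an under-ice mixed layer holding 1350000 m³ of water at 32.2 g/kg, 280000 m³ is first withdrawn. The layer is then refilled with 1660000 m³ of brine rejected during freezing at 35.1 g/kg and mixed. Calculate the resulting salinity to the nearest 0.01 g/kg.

Remaining after removal: 1,070,000 m³ at 32.2 g/kg (salt = 34,454,000)
After addition: salt = 34,454,000 + 1,660,000×35.1 = 92,720,000; volume = 2,730,000 m³
S = 92,720,000 / 2,730,000 = 33.9634 g/kg

33.96 g/kg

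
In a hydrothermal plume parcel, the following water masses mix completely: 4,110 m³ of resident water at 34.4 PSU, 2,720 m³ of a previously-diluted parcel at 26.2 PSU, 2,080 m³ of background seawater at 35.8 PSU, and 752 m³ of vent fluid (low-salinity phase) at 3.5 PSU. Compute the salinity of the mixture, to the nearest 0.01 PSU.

By conservation of dissolved salt,
salt = 4,110×34.4 + 2,720×26.2 + 2,080×35.8 + 752×3.5 = 141,384 + 71,264 + 74,464 + 2,632 = 289,744
volume = 4,110 + 2,720 + 2,080 + 752 = 9,662 m³
S = 289,744 / 9,662 = 29.988 PSU

29.99 PSU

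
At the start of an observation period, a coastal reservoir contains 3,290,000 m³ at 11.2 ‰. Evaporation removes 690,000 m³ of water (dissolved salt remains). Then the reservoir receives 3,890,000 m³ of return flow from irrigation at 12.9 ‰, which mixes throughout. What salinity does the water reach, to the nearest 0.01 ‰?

After evaporation: salt = 3,290,000×11.2 = 36,848,000; volume = 3,290,000 − 690,000 = 2,600,000 m³
After mixing: salt = 36,848,000 + 3,890,000×12.9 = 87,029,000; volume = 2,600,000 + 3,890,000 = 6,490,000 m³
S = 87,029,000 / 6,490,000 = 13.4097 ‰

13.41 ‰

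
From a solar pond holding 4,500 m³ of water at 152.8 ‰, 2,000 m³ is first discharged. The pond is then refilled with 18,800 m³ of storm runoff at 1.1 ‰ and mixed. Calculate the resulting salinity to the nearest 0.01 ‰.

18.91 ‰

Remaining after removal: 2,500 m³ at 152.8 ‰ (salt = 382,000)
After addition: salt = 382,000 + 18,800×1.1 = 402,680; volume = 21,300 m³
S = 402,680 / 21,300 = 18.9052 ‰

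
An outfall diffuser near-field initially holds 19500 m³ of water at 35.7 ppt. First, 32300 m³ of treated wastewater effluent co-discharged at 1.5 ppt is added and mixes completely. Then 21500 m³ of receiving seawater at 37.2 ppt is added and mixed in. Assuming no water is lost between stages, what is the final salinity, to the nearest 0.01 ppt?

21.07 ppt

Salt balance:
Initial salt = 19,500×35.7 = 696,150
After stage 1: salt = 696,150 + 32,300×1.5 = 744,600; volume = 51,800 m³; S = 14.375 ppt
After stage 2: salt = 744,600 + 21,500×37.2 = 1,544,400; volume = 73,300 m³
S = 1,544,400 / 73,300 = 21.0696 ppt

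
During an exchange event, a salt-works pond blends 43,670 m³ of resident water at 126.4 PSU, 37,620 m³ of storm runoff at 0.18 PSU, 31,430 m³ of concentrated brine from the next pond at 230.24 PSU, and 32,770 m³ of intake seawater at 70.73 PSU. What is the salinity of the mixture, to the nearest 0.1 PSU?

103.7 PSU

Weighted by volume,
salt = 43,670×126.4 + 37,620×0.18 + 31,430×230.24 + 32,770×70.73 = 5,519,888 + 6,771.6 + 7,236,443.2 + 2,317,822.1 = 15,080,924.9
volume = 43,670 + 37,620 + 31,430 + 32,770 = 145,490 m³
S = 15,080,924.9 / 145,490 = 103.656 PSU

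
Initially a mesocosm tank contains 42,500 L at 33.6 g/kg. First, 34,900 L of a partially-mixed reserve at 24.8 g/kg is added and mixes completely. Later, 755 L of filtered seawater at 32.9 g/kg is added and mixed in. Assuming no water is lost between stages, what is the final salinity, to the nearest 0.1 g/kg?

Total salt / total volume:
Initial salt = 42,500×33.6 = 1,428,000
After stage 1: salt = 1,428,000 + 34,900×24.8 = 2,293,520; volume = 77,400 L; S = 29.632 g/kg
After stage 2: salt = 2,293,520 + 755×32.9 = 2,318,359.5; volume = 78,155 L
S = 2,318,359.5 / 78,155 = 29.6636 g/kg

29.7 g/kg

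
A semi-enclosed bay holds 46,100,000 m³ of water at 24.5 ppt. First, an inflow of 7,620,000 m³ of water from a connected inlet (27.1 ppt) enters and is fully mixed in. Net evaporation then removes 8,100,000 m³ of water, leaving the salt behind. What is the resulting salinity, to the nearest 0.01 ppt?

After mixing: salt = 46,100,000×24.5 + 7,620,000×27.1 = 1,335,952,000; volume = 53,720,000 m³
After evaporation: salt unchanged = 1,335,952,000; volume = 53,720,000 − 8,100,000 = 45,620,000 m³
S = 1,335,952,000 / 45,620,000 = 29.2843 ppt

29.28 ppt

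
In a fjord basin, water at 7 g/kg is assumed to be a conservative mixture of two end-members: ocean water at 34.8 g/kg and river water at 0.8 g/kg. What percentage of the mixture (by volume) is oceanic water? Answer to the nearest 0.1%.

Let g be the oceanic fraction. Salt balance per unit volume:
g×34.8 + (1−g)×0.8 = 7
g = (7 − 0.8) / (34.8 − 0.8) = 6.2/34 = 0.1824

18.2%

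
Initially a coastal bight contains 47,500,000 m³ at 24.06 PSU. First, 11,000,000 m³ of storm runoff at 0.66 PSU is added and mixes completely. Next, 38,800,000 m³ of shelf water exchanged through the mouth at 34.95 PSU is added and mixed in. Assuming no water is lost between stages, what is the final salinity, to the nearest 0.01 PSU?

25.76 PSU

Conserving salt mass:
Initial salt = 47,500,000×24.06 = 1,142,850,000
After stage 1: salt = 1,142,850,000 + 11,000,000×0.66 = 1,150,110,000; volume = 58,500,000 m³; S = 19.66 PSU
After stage 2: salt = 1,150,110,000 + 38,800,000×34.95 = 2,506,170,000; volume = 97,300,000 m³
S = 2,506,170,000 / 97,300,000 = 25.7571 PSU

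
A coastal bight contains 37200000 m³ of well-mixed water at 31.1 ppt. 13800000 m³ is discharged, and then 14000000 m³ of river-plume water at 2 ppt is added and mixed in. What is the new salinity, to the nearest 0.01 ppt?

20.21 ppt

Remaining after removal: 23,400,000 m³ at 31.1 ppt (salt = 727,740,000)
After addition: salt = 727,740,000 + 14,000,000×2 = 755,740,000; volume = 37,400,000 m³
S = 755,740,000 / 37,400,000 = 20.207 ppt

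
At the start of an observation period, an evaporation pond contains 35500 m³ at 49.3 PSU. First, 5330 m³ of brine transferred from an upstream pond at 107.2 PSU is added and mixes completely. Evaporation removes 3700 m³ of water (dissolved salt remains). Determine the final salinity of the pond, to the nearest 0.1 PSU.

After mixing: salt = 35,500×49.3 + 5,330×107.2 = 2,321,526; volume = 40,830 m³
After evaporation: salt unchanged = 2,321,526; volume = 40,830 − 3,700 = 37,130 m³
S = 2,321,526 / 37,130 = 62.5243 PSU

62.5 PSU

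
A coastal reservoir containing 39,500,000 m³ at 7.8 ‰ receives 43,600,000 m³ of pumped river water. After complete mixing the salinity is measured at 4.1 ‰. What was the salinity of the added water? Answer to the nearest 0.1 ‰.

Salt balance: 39,500,000×7.8 + 43,600,000×S = 83,100,000×4.1
308,100,000 + 43,600,000·S = 340,710,000
S = (340,710,000 − 308,100,000) / 43,600,000 = 0.7479 ‰

0.7 ‰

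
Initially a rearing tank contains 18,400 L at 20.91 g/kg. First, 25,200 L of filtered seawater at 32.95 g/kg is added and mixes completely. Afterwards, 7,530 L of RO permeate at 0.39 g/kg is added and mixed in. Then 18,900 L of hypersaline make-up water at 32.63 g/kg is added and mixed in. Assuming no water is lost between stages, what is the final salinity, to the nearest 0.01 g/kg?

26.20 g/kg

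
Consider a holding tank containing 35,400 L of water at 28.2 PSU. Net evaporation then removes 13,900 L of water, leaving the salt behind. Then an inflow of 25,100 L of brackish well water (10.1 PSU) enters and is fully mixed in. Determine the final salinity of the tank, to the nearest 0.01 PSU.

After evaporation: salt = 35,400×28.2 = 998,280; volume = 35,400 − 13,900 = 21,500 L
After mixing: salt = 998,280 + 25,100×10.1 = 1,251,790; volume = 21,500 + 25,100 = 46,600 L
S = 1,251,790 / 46,600 = 26.8624 PSU

26.86 PSU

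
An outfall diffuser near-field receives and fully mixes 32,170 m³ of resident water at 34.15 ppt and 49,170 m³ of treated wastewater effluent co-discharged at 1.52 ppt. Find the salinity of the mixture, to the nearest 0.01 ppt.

14.43 ppt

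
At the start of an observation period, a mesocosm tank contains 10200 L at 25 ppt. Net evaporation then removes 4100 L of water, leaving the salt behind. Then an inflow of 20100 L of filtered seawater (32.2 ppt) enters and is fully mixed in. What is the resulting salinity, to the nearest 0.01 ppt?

After evaporation: salt = 10,200×25 = 255,000; volume = 10,200 − 4,100 = 6,100 L
After mixing: salt = 255,000 + 20,100×32.2 = 902,220; volume = 6,100 + 20,100 = 26,200 L
S = 902,220 / 26,200 = 34.4359 ppt

34.44 ppt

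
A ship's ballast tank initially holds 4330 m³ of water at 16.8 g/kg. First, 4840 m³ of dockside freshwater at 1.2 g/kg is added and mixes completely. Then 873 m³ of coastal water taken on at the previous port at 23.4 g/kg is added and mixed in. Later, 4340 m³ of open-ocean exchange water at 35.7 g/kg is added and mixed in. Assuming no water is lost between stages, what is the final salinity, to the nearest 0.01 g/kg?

17.65 g/kg

Weighted by volume,
Initial salt = 4,330×16.8 = 72,744
After stage 1: salt = 72,744 + 4,840×1.2 = 78,552; volume = 9,170 m³; S = 8.566 g/kg
After stage 2: salt = 78,552 + 873×23.4 = 98,980.2; volume = 10,043 m³; S = 9.856 g/kg
After stage 3: salt = 98,980.2 + 4,340×35.7 = 253,918.2; volume = 14,383 m³
S = 253,918.2 / 14,383 = 17.654 g/kg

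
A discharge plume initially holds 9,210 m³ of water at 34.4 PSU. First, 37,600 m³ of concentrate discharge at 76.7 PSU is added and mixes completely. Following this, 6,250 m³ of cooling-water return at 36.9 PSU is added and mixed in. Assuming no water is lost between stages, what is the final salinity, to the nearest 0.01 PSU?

Weighted by volume,
Initial salt = 9,210×34.4 = 316,824
After stage 1: salt = 316,824 + 37,600×76.7 = 3,200,744; volume = 46,810 m³; S = 68.377 PSU
After stage 2: salt = 3,200,744 + 6,250×36.9 = 3,431,369; volume = 53,060 m³
S = 3,431,369 / 53,060 = 64.6696 PSU

64.67 PSU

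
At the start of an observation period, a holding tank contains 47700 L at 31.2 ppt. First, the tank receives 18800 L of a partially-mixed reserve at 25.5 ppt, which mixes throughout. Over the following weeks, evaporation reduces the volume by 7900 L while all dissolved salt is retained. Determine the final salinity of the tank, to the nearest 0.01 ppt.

After mixing: salt = 47,700×31.2 + 18,800×25.5 = 1,967,640; volume = 66,500 L
After evaporation: salt unchanged = 1,967,640; volume = 66,500 − 7,900 = 58,600 L
S = 1,967,640 / 58,600 = 33.5775 ppt

33.58 ppt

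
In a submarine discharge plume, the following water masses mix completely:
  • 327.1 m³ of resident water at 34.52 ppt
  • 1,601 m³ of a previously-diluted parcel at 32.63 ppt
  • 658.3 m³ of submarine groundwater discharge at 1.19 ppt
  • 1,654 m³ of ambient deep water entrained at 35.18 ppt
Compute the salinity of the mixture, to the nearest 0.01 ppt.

28.89 ppt

Total salt / total volume:
salt = 327.1×34.52 + 1,601×32.63 + 658.3×1.19 + 1,654×35.18 = 11,291.492 + 52,240.63 + 783.377 + 58,187.72 = 122,503.219
volume = 327.1 + 1,601 + 658.3 + 1,654 = 4,240.4 m³
S = 122,503.219 / 4,240.4 = 28.8895 ppt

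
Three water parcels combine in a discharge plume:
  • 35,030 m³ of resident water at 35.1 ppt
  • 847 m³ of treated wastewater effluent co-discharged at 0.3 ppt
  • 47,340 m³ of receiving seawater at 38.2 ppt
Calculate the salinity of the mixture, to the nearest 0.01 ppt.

36.51 ppt

By conservation of dissolved salt,
salt = 35,030×35.1 + 847×0.3 + 47,340×38.2 = 1,229,553 + 254.1 + 1,808,388 = 3,038,195.1
volume = 35,030 + 847 + 47,340 = 83,217 m³
S = 3,038,195.1 / 83,217 = 36.5093 ppt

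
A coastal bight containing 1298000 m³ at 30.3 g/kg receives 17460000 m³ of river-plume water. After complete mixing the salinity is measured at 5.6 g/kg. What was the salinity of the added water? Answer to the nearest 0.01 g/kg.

Salt balance: 1,298,000×30.3 + 17,460,000×S = 18,758,000×5.6
39,329,400 + 17,460,000·S = 105,044,800
S = (105,044,800 − 39,329,400) / 17,460,000 = 3.7638 g/kg

3.76 g/kg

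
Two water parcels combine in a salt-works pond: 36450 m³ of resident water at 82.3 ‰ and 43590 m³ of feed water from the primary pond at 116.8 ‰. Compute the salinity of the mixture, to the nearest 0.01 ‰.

101.09 ‰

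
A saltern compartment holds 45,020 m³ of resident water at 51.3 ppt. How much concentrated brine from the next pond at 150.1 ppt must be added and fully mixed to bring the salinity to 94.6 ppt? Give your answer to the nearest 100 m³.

35100 m³

Salt balance: 45,020×51.3 + V×150.1 = (45,020+V)×94.6
2,309,526 + 150.1V = 4,258,892 + 94.6V
1,949,366 = 55.5V
V = 35,123.71 m³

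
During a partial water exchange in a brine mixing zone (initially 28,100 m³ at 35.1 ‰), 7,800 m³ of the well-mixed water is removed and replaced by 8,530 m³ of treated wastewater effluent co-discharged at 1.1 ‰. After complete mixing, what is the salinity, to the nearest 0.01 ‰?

Remaining after removal: 20,300 m³ at 35.1 ‰ (salt = 712,530)
After addition: salt = 712,530 + 8,530×1.1 = 721,913; volume = 28,830 m³
S = 721,913 / 28,830 = 25.0403 ‰

25.04 ‰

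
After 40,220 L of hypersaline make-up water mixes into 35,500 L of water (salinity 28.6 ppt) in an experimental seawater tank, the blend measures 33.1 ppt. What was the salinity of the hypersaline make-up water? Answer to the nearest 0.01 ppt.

37.07 ppt

Salt balance: 35,500×28.6 + 40,220×S = 75,720×33.1
1,015,300 + 40,220·S = 2,506,332
S = (2,506,332 − 1,015,300) / 40,220 = 37.0719 ppt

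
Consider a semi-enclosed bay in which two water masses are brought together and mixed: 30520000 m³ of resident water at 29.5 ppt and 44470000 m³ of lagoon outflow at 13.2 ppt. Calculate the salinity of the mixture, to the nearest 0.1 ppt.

19.8 ppt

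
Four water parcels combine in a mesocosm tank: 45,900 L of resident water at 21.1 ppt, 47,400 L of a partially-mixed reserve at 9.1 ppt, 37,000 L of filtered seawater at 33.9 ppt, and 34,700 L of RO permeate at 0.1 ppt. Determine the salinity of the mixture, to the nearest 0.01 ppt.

Salt balance:
salt = 45,900×21.1 + 47,400×9.1 + 37,000×33.9 + 34,700×0.1 = 968,490 + 431,340 + 1,254,300 + 3,470 = 2,657,600
volume = 45,900 + 47,400 + 37,000 + 34,700 = 165,000 L
S = 2,657,600 / 165,000 = 16.1067 ppt

16.11 ppt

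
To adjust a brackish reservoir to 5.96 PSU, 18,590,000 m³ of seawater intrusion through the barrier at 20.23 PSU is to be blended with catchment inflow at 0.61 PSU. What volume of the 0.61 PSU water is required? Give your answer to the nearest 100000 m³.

49600000 m³

Salt balance: 18,590,000×20.23 + V×0.61 = (18,590,000+V)×5.96
376,075,700 + 0.61V = 110,796,400 + 5.96V
265,279,300 = 5.35V
V = 49,584,915.89 m³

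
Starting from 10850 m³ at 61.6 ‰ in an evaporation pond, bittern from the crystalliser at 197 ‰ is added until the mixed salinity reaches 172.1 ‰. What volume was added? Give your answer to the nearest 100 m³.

Salt balance: 10,850×61.6 + V×197 = (10,850+V)×172.1
668,360 + 197V = 1,867,285 + 172.1V
1,198,925 = 24.9V
V = 48,149.6 m³

48100 m³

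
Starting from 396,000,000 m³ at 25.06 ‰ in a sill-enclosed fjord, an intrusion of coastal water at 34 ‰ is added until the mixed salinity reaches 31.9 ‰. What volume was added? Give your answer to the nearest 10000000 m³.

1290000000 m³

Salt balance: 396,000,000×25.06 + V×34 = (396,000,000+V)×31.9
9,923,760,000 + 34V = 12,632,400,000 + 31.9V
2,708,640,000 = 2.1V
V = 1,289,828,571.43 m³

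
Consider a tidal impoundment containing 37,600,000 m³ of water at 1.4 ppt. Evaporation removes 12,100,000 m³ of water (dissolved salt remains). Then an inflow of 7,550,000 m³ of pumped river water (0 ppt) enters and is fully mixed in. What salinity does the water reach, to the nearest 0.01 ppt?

After evaporation: salt = 37,600,000×1.4 = 52,640,000; volume = 37,600,000 − 12,100,000 = 25,500,000 m³
After mixing: salt = 52,640,000 + 7,550,000×0 = 52,640,000; volume = 25,500,000 + 7,550,000 = 33,050,000 m³
S = 52,640,000 / 33,050,000 = 1.5927 ppt

1.59 ppt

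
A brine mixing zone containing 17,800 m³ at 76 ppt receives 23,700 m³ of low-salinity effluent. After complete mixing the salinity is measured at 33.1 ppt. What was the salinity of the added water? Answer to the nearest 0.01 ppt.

0.88 ppt

Salt balance: 17,800×76 + 23,700×S = 41,500×33.1
1,352,800 + 23,700·S = 1,373,650
S = (1,373,650 − 1,352,800) / 23,700 = 0.8797 ppt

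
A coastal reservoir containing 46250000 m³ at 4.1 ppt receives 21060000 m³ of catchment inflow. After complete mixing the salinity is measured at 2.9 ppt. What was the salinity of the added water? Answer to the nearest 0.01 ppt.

0.26 ppt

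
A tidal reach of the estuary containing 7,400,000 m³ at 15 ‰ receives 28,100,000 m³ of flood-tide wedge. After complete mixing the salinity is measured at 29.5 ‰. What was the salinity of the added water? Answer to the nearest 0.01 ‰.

Salt balance: 7,400,000×15 + 28,100,000×S = 35,500,000×29.5
111,000,000 + 28,100,000·S = 1,047,250,000
S = (1,047,250,000 − 111,000,000) / 28,100,000 = 33.3185 ‰

33.32 ‰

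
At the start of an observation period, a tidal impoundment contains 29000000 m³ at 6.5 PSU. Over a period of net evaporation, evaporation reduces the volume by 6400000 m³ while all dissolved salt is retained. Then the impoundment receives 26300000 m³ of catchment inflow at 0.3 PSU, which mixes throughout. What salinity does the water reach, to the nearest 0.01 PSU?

After evaporation: salt = 29,000,000×6.5 = 188,500,000; volume = 29,000,000 − 6,400,000 = 22,600,000 m³
After mixing: salt = 188,500,000 + 26,300,000×0.3 = 196,390,000; volume = 22,600,000 + 26,300,000 = 48,900,000 m³
S = 196,390,000 / 48,900,000 = 4.0162 PSU

4.02 PSU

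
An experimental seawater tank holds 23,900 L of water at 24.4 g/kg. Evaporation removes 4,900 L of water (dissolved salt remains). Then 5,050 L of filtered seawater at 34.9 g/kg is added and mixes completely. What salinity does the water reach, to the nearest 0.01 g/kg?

After evaporation: salt = 23,900×24.4 = 583,160; volume = 23,900 − 4,900 = 19,000 L
After mixing: salt = 583,160 + 5,050×34.9 = 759,405; volume = 19,000 + 5,050 = 24,050 L
S = 759,405 / 24,050 = 31.5761 g/kg

31.58 g/kg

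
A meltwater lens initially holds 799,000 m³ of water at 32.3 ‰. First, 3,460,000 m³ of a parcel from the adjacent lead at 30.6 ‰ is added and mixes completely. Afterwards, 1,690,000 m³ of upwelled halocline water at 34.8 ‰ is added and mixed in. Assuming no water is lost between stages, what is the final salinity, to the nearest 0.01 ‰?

By conservation of dissolved salt,
Initial salt = 799,000×32.3 = 25,807,700
After stage 1: salt = 25,807,700 + 3,460,000×30.6 = 131,683,700; volume = 4,259,000 m³; S = 30.919 ‰
After stage 2: salt = 131,683,700 + 1,690,000×34.8 = 190,495,700; volume = 5,949,000 m³
S = 190,495,700 / 5,949,000 = 32.0215 ‰

32.02 ‰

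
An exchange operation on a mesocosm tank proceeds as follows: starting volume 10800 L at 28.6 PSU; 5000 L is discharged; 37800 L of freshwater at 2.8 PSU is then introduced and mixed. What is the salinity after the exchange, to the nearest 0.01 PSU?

6.23 PSU

Remaining after removal: 5,800 L at 28.6 PSU (salt = 165,880)
After addition: salt = 165,880 + 37,800×2.8 = 271,720; volume = 43,600 L
S = 271,720 / 43,600 = 6.2321 PSU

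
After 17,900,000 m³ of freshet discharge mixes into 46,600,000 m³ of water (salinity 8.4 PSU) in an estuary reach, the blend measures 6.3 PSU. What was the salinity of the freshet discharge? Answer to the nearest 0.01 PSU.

Salt balance: 46,600,000×8.4 + 17,900,000×S = 64,500,000×6.3
391,440,000 + 17,900,000·S = 406,350,000
S = (406,350,000 − 391,440,000) / 17,900,000 = 0.833 PSU

0.83 PSU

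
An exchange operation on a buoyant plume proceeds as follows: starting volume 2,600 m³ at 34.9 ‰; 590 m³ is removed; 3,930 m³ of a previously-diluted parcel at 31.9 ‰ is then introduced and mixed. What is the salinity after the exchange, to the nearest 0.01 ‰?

32.92 ‰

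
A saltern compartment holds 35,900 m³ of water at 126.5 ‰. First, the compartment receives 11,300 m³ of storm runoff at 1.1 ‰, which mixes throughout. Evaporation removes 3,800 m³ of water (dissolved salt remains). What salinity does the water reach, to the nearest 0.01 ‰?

After mixing: salt = 35,900×126.5 + 11,300×1.1 = 4,553,780; volume = 47,200 m³
After evaporation: salt unchanged = 4,553,780; volume = 47,200 − 3,800 = 43,400 m³
S = 4,553,780 / 43,400 = 104.9258 ‰

104.93 ‰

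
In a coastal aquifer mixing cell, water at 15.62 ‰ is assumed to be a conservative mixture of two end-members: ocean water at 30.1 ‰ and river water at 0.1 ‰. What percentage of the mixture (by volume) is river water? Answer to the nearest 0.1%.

48.3%

Let f be the freshwater fraction. Salt balance per unit volume:
f×0.1 + (1−f)×30.1 = 15.62
f = (30.1 − 15.62) / (30.1 − 0.1) = 14.48/30 = 0.4827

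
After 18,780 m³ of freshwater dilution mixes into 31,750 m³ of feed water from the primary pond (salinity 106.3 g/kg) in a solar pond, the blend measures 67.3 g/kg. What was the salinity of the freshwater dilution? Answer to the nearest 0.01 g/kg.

Salt balance: 31,750×106.3 + 18,780×S = 50,530×67.3
3,375,025 + 18,780·S = 3,400,669
S = (3,400,669 − 3,375,025) / 18,780 = 1.3655 g/kg

1.37 g/kg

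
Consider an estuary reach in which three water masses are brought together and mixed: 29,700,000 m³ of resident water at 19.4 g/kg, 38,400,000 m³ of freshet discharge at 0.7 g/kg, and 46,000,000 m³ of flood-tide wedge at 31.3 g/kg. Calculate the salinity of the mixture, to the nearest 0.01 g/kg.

17.90 g/kg

Weighted by volume,
salt = 29,700,000×19.4 + 38,400,000×0.7 + 46,000,000×31.3 = 576,180,000 + 26,880,000 + 1,439,800,000 = 2,042,860,000
volume = 29,700,000 + 38,400,000 + 46,000,000 = 114,100,000 m³
S = 2,042,860,000 / 114,100,000 = 17.9041 g/kg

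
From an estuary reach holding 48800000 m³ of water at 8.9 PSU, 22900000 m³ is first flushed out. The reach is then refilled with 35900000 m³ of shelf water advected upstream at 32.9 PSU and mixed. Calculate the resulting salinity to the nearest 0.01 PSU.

22.84 PSU

Remaining after removal: 25,900,000 m³ at 8.9 PSU (salt = 230,510,000)
After addition: salt = 230,510,000 + 35,900,000×32.9 = 1,411,620,000; volume = 61,800,000 m³
S = 1,411,620,000 / 61,800,000 = 22.8417 PSU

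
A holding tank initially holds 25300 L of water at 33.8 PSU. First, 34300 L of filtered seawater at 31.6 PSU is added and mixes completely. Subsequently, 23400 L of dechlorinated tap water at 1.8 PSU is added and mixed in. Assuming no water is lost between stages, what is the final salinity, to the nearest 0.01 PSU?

23.87 PSU

Weighted by volume,
Initial salt = 25,300×33.8 = 855,140
After stage 1: salt = 855,140 + 34,300×31.6 = 1,939,020; volume = 59,600 L; S = 32.534 PSU
After stage 2: salt = 1,939,020 + 23,400×1.8 = 1,981,140; volume = 83,000 L
S = 1,981,140 / 83,000 = 23.8692 PSU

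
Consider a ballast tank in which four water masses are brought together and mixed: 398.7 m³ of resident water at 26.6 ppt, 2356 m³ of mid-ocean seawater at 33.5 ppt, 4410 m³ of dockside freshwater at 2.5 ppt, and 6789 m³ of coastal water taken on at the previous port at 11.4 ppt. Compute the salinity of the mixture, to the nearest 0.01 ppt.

12.75 ppt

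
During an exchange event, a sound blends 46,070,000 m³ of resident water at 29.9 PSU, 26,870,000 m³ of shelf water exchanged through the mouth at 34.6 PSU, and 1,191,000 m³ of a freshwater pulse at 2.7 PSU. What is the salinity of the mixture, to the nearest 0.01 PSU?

Total salt / total volume:
salt = 46,070,000×29.9 + 26,870,000×34.6 + 1,191,000×2.7 = 1,377,493,000 + 929,702,000 + 3,215,700 = 2,310,410,700
volume = 46,070,000 + 26,870,000 + 1,191,000 = 74,131,000 m³
S = 2,310,410,700 / 74,131,000 = 31.1666 PSU

31.17 PSU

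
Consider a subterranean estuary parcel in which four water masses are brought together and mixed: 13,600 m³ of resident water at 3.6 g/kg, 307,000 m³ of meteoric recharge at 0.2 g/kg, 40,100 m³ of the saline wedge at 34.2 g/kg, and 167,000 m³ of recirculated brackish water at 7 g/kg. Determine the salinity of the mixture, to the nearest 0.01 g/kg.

5.02 g/kg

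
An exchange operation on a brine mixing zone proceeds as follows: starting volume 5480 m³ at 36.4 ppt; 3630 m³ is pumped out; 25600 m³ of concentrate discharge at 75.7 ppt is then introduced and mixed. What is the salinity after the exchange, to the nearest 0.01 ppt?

Remaining after removal: 1,850 m³ at 36.4 ppt (salt = 67,340)
After addition: salt = 67,340 + 25,600×75.7 = 2,005,260; volume = 27,450 m³
S = 2,005,260 / 27,450 = 73.0514 ppt

73.05 ppt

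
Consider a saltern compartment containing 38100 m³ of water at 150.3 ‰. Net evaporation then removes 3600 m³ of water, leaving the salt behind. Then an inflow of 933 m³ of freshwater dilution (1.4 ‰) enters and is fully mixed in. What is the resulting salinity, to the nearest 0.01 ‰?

After evaporation: salt = 38,100×150.3 = 5,726,430; volume = 38,100 − 3,600 = 34,500 m³
After mixing: salt = 5,726,430 + 933×1.4 = 5,727,736.2; volume = 34,500 + 933 = 35,433 m³
S = 5,727,736.2 / 35,433 = 161.6498 ‰

161.65 ‰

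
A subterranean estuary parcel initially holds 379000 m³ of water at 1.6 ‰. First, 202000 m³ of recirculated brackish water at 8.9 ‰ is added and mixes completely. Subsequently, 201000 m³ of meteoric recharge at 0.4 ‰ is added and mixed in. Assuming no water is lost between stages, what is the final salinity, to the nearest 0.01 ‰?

3.18 ‰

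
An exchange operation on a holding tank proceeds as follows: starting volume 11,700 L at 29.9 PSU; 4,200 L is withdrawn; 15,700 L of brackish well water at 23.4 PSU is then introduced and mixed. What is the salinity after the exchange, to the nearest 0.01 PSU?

Remaining after removal: 7,500 L at 29.9 PSU (salt = 224,250)
After addition: salt = 224,250 + 15,700×23.4 = 591,630; volume = 23,200 L
S = 591,630 / 23,200 = 25.5013 PSU

25.50 PSU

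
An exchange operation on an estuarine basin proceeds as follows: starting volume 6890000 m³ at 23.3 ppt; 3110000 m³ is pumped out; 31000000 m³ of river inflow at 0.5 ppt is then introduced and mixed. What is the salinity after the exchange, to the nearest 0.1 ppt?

3.0 ppt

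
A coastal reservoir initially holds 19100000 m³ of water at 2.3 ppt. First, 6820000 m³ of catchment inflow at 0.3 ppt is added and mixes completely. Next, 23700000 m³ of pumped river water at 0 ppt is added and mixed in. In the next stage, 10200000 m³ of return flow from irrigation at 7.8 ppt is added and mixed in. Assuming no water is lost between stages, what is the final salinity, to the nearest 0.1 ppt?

Conserving salt mass:
Initial salt = 19,100,000×2.3 = 43,930,000
After stage 1: salt = 43,930,000 + 6,820,000×0.3 = 45,976,000; volume = 25,920,000 m³; S = 1.774 ppt
After stage 2: salt = 45,976,000 + 23,700,000×0 = 45,976,000; volume = 49,620,000 m³; S = 0.927 ppt
After stage 3: salt = 45,976,000 + 10,200,000×7.8 = 125,536,000; volume = 59,820,000 m³
S = 125,536,000 / 59,820,000 = 2.0986 ppt

2.1 ppt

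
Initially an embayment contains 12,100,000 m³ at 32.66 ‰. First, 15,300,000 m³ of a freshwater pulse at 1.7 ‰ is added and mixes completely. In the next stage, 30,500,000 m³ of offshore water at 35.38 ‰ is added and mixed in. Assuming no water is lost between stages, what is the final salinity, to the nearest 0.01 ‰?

Salt balance:
Initial salt = 12,100,000×32.66 = 395,186,000
After stage 1: salt = 395,186,000 + 15,300,000×1.7 = 421,196,000; volume = 27,400,000 m³; S = 15.372 ‰
After stage 2: salt = 421,196,000 + 30,500,000×35.38 = 1,500,286,000; volume = 57,900,000 m³
S = 1,500,286,000 / 57,900,000 = 25.9117 ‰

25.91 ‰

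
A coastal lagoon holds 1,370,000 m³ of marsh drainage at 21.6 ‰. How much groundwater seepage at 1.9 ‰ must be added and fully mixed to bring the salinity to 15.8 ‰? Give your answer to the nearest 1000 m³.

Salt balance: 1,370,000×21.6 + V×1.9 = (1,370,000+V)×15.8
29,592,000 + 1.9V = 21,646,000 + 15.8V
7,946,000 = 13.9V
V = 571,654.68 m³

572000 m³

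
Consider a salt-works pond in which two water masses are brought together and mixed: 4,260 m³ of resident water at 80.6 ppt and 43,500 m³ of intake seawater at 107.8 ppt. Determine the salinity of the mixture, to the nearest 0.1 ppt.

105.4 ppt

Total salt / total volume:
salt = 4,260×80.6 + 43,500×107.8 = 343,356 + 4,689,300 = 5,032,656
volume = 4,260 + 43,500 = 47,760 m³
S = 5,032,656 / 47,760 = 105.374 ppt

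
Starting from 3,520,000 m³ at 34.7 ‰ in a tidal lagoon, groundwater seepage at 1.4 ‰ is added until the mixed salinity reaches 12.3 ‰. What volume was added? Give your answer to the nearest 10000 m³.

7230000 m³

Salt balance: 3,520,000×34.7 + V×1.4 = (3,520,000+V)×12.3
122,144,000 + 1.4V = 43,296,000 + 12.3V
78,848,000 = 10.9V
V = 7,233,761.47 m³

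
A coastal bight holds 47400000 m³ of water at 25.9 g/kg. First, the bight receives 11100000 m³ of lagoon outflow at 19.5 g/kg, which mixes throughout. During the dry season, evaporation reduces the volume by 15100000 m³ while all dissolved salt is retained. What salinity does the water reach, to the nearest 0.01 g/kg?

After mixing: salt = 47,400,000×25.9 + 11,100,000×19.5 = 1,444,110,000; volume = 58,500,000 m³
After evaporation: salt unchanged = 1,444,110,000; volume = 58,500,000 − 15,100,000 = 43,400,000 m³
S = 1,444,110,000 / 43,400,000 = 33.2744 g/kg

33.27 g/kg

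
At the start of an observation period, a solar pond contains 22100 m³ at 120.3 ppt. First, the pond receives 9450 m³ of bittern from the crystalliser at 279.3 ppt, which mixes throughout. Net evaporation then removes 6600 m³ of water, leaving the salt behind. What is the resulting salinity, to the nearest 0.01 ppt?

After mixing: salt = 22,100×120.3 + 9,450×279.3 = 5,298,015; volume = 31,550 m³
After evaporation: salt unchanged = 5,298,015; volume = 31,550 − 6,600 = 24,950 m³
S = 5,298,015 / 24,950 = 212.3453 ppt

212.35 ppt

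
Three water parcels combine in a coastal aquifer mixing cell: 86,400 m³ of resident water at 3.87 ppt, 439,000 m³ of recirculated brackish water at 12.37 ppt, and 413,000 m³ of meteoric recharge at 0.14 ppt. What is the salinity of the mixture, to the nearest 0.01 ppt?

By conservation of dissolved salt,
salt = 86,400×3.87 + 439,000×12.37 + 413,000×0.14 = 334,368 + 5,430,430 + 57,820 = 5,822,618
volume = 86,400 + 439,000 + 413,000 = 938,400 m³
S = 5,822,618 / 938,400 = 6.2048 ppt

6.20 ppt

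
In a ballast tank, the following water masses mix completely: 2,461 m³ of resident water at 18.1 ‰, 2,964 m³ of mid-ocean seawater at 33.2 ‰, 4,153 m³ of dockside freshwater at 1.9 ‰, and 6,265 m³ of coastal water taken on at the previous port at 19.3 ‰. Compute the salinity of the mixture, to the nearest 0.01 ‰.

17.15 ‰

Mass of salt is conserved:
salt = 2,461×18.1 + 2,964×33.2 + 4,153×1.9 + 6,265×19.3 = 44,544.1 + 98,404.8 + 7,890.7 + 120,914.5 = 271,754.1
volume = 2,461 + 2,964 + 4,153 + 6,265 = 15,843 m³
S = 271,754.1 / 15,843 = 17.1529 ‰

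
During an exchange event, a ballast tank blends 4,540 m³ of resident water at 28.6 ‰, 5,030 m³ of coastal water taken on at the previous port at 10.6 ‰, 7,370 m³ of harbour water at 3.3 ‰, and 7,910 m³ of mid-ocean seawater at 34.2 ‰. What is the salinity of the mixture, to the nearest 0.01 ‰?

Total salt / total volume:
salt = 4,540×28.6 + 5,030×10.6 + 7,370×3.3 + 7,910×34.2 = 129,844 + 53,318 + 24,321 + 270,522 = 478,005
volume = 4,540 + 5,030 + 7,370 + 7,910 = 24,850 m³
S = 478,005 / 24,850 = 19.2356 ‰

19.24 ‰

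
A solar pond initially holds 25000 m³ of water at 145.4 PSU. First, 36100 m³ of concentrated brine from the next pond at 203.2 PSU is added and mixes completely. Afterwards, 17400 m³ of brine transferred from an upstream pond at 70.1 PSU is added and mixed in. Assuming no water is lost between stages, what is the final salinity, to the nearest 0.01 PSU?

155.29 PSU

Conserving salt mass:
Initial salt = 25,000×145.4 = 3,635,000
After stage 1: salt = 3,635,000 + 36,100×203.2 = 10,970,520; volume = 61,100 m³; S = 179.55 PSU
After stage 2: salt = 10,970,520 + 17,400×70.1 = 12,190,260; volume = 78,500 m³
S = 12,190,260 / 78,500 = 155.2899 PSU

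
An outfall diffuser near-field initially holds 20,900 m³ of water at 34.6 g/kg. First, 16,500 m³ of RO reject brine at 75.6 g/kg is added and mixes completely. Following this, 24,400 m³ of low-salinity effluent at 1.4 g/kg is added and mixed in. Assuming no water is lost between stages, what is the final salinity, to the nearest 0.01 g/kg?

Weighted by volume,
Initial salt = 20,900×34.6 = 723,140
After stage 1: salt = 723,140 + 16,500×75.6 = 1,970,540; volume = 37,400 m³; S = 52.688 g/kg
After stage 2: salt = 1,970,540 + 24,400×1.4 = 2,004,700; volume = 61,800 m³
S = 2,004,700 / 61,800 = 32.4385 g/kg

32.44 g/kg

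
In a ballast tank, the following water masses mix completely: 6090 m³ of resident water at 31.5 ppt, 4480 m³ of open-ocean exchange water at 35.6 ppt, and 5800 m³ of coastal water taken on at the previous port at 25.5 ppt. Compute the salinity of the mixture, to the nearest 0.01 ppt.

30.50 ppt

Conserving salt mass:
salt = 6,090×31.5 + 4,480×35.6 + 5,800×25.5 = 191,835 + 159,488 + 147,900 = 499,223
volume = 6,090 + 4,480 + 5,800 = 16,370 m³
S = 499,223 / 16,370 = 30.4962 ppt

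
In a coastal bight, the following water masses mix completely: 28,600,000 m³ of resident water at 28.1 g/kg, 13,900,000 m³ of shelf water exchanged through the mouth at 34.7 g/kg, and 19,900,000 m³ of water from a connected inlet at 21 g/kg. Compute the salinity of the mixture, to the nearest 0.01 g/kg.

Salt balance:
salt = 28,600,000×28.1 + 13,900,000×34.7 + 19,900,000×21 = 803,660,000 + 482,330,000 + 417,900,000 = 1,703,890,000
volume = 28,600,000 + 13,900,000 + 19,900,000 = 62,400,000 m³
S = 1,703,890,000 / 62,400,000 = 27.3059 g/kg

27.31 g/kg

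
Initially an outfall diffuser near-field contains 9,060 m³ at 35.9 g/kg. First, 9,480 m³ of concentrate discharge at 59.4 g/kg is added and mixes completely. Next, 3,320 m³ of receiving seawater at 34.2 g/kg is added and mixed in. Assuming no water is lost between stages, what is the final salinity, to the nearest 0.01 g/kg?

Weighted by volume,
Initial salt = 9,060×35.9 = 325,254
After stage 1: salt = 325,254 + 9,480×59.4 = 888,366; volume = 18,540 m³; S = 47.916 g/kg
After stage 2: salt = 888,366 + 3,320×34.2 = 1,001,910; volume = 21,860 m³
S = 1,001,910 / 21,860 = 45.833 g/kg

45.83 g/kg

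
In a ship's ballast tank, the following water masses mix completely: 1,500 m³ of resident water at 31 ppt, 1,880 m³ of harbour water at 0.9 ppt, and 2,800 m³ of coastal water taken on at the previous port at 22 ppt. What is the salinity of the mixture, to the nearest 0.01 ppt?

17.77 ppt

Total salt / total volume:
salt = 1,500×31 + 1,880×0.9 + 2,800×22 = 46,500 + 1,692 + 61,600 = 109,792
volume = 1,500 + 1,880 + 2,800 = 6,180 m³
S = 109,792 / 6,180 = 17.7657 ppt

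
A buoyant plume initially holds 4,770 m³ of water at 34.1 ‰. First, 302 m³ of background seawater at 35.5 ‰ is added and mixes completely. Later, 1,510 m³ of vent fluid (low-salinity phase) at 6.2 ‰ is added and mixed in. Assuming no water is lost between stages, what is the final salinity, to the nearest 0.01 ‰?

Mass of salt is conserved:
Initial salt = 4,770×34.1 = 162,657
After stage 1: salt = 162,657 + 302×35.5 = 173,378; volume = 5,072 m³; S = 34.183 ‰
After stage 2: salt = 173,378 + 1,510×6.2 = 182,740; volume = 6,582 m³
S = 182,740 / 6,582 = 27.7636 ‰

27.76 ‰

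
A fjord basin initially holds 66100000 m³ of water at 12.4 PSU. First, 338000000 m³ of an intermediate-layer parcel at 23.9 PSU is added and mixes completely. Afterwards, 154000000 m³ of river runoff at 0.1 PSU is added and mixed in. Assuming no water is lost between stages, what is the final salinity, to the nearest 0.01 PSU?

15.97 PSU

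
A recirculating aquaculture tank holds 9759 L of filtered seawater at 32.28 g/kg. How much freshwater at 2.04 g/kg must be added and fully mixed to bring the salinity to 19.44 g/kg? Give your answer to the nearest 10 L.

7200 L

Salt balance: 9,759×32.28 + V×2.04 = (9,759+V)×19.44
315,020.52 + 2.04V = 189,714.96 + 19.44V
125,305.56 = 17.4V
V = 7,201.47 L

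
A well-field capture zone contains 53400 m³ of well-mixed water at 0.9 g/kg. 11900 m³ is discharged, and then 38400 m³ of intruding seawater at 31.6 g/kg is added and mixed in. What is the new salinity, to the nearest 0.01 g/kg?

Remaining after removal: 41,500 m³ at 0.9 g/kg (salt = 37,350)
After addition: salt = 37,350 + 38,400×31.6 = 1,250,790; volume = 79,900 m³
S = 1,250,790 / 79,900 = 15.6544 g/kg

15.65 g/kg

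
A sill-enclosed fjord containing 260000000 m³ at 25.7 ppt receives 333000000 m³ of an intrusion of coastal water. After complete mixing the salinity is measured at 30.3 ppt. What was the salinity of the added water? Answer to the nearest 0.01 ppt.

Salt balance: 260,000,000×25.7 + 333,000,000×S = 593,000,000×30.3
6,682,000,000 + 333,000,000·S = 17,967,900,000
S = (17,967,900,000 − 6,682,000,000) / 333,000,000 = 33.8916 ppt

33.89 ppt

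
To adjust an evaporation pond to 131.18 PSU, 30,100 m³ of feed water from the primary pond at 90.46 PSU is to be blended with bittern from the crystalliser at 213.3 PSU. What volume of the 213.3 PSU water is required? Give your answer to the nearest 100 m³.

14900 m³

Salt balance: 30,100×90.46 + V×213.3 = (30,100+V)×131.18
2,722,846 + 213.3V = 3,948,518 + 131.18V
1,225,672 = 82.12V
V = 14,925.38 m³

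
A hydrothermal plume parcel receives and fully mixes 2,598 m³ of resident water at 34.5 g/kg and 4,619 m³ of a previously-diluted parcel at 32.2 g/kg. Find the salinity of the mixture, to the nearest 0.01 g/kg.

33.03 g/kg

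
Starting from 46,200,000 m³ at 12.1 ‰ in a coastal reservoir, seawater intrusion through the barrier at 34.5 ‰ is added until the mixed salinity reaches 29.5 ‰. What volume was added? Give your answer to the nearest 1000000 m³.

161000000 m³

Salt balance: 46,200,000×12.1 + V×34.5 = (46,200,000+V)×29.5
559,020,000 + 34.5V = 1,362,900,000 + 29.5V
803,880,000 = 5V
V = 160,776,000 m³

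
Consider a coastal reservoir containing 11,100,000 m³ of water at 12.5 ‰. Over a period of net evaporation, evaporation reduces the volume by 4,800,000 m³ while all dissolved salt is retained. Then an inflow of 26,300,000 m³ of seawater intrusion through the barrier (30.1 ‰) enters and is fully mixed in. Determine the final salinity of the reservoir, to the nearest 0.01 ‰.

28.54 ‰

After evaporation: salt = 11,100,000×12.5 = 138,750,000; volume = 11,100,000 − 4,800,000 = 6,300,000 m³
After mixing: salt = 138,750,000 + 26,300,000×30.1 = 930,380,000; volume = 6,300,000 + 26,300,000 = 32,600,000 m³
S = 930,380,000 / 32,600,000 = 28.5393 ‰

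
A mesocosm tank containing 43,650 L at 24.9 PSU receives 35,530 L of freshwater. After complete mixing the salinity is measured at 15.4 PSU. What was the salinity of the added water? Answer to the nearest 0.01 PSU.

Salt balance: 43,650×24.9 + 35,530×S = 79,180×15.4
1,086,885 + 35,530·S = 1,219,372
S = (1,219,372 − 1,086,885) / 35,530 = 3.7289 PSU

3.73 PSU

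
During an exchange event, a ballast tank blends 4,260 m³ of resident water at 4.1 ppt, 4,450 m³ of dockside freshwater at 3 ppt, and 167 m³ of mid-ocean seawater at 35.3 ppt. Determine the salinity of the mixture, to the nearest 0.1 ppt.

4.1 ppt

Mass of salt is conserved:
salt = 4,260×4.1 + 4,450×3 + 167×35.3 = 17,466 + 13,350 + 5,895.1 = 36,711.1
volume = 4,260 + 4,450 + 167 = 8,877 m³
S = 36,711.1 / 8,877 = 4.136 ppt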